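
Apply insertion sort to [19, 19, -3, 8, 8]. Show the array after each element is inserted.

First element 19 is already 'sorted'
Insert 19: shifted 0 elements -> [19, 19, -3, 8, 8]
Insert -3: shifted 2 elements -> [-3, 19, 19, 8, 8]
Insert 8: shifted 2 elements -> [-3, 8, 19, 19, 8]
Insert 8: shifted 2 elements -> [-3, 8, 8, 19, 19]


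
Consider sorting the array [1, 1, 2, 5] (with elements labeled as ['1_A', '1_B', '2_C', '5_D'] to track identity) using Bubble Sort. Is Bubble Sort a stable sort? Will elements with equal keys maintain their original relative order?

Trace Bubble Sort on the labeled array (the key is the number; the letter only tracks identity):
  After pass 1: [1_A, 1_B, 2_C, 5_D] (no swaps, done)
Final order: [1_A, 1_B, 2_C, 5_D]
Equal keys:
  value 1: originally 1_A, 1_B; after sorting 1_A, 1_B -> order preserved
All equal keys kept their original relative order. Bubble Sort is stable: it only swaps adjacent elements when the left one is strictly greater, so equal keys never move past each other.
Answer: Stable


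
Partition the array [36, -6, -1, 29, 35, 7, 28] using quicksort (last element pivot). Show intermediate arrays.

Partition 1: pivot=28 at index 3 -> [-6, -1, 7, 28, 35, 36, 29]
Partition 2: pivot=7 at index 2 -> [-6, -1, 7, 28, 35, 36, 29]
Partition 3: pivot=-1 at index 1 -> [-6, -1, 7, 28, 35, 36, 29]
Partition 4: pivot=29 at index 4 -> [-6, -1, 7, 28, 29, 36, 35]
Partition 5: pivot=35 at index 5 -> [-6, -1, 7, 28, 29, 35, 36]


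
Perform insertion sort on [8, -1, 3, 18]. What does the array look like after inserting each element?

First element 8 is already 'sorted'
Insert -1: shifted 1 elements -> [-1, 8, 3, 18]
Insert 3: shifted 1 elements -> [-1, 3, 8, 18]
Insert 18: shifted 0 elements -> [-1, 3, 8, 18]


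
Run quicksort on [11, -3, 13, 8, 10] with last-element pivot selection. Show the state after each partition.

Partition 1: pivot=10 at index 2 -> [-3, 8, 10, 11, 13]
Partition 2: pivot=8 at index 1 -> [-3, 8, 10, 11, 13]
Partition 3: pivot=13 at index 4 -> [-3, 8, 10, 11, 13]


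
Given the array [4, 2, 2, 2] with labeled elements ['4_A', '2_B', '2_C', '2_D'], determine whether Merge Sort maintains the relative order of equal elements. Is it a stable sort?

Trace Merge Sort on the labeled array (the key is the number; the letter only tracks identity):
  Merge [4_A] + [2_B] -> [2_B, 4_A]
  Merge [2_C] + [2_D] -> [2_C, 2_D]
  Merge [2_B, 4_A] + [2_C, 2_D] -> [2_B, 2_C, 2_D, 4_A]
Final order: [2_B, 2_C, 2_D, 4_A]
Equal keys:
  value 2: originally 2_B, 2_C, 2_D; after sorting 2_B, 2_C, 2_D -> order preserved
All equal keys kept their original relative order. Merge Sort is stable: when the heads of the two halves are equal the merge takes from the left half first.
Answer: Stable


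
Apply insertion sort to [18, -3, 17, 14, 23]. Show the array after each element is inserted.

First element 18 is already 'sorted'
Insert -3: shifted 1 elements -> [-3, 18, 17, 14, 23]
Insert 17: shifted 1 elements -> [-3, 17, 18, 14, 23]
Insert 14: shifted 2 elements -> [-3, 14, 17, 18, 23]
Insert 23: shifted 0 elements -> [-3, 14, 17, 18, 23]


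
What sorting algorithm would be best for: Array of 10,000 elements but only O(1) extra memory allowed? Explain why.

Best choice: Heapsort
Reason: Heapsort rearranges the array in place using O(1) auxiliary space and still guarantees O(n log n) time; quicksort partitions in place but needs Theta(log n) stack space for recursion (O(n) in the worst case), and mergesort requires O(n) auxiliary space


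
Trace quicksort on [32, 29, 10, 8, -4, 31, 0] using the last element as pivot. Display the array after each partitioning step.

Partition 1: pivot=0 at index 1 -> [-4, 0, 10, 8, 32, 31, 29]
Partition 2: pivot=29 at index 4 -> [-4, 0, 10, 8, 29, 31, 32]
Partition 3: pivot=8 at index 2 -> [-4, 0, 8, 10, 29, 31, 32]
Partition 4: pivot=32 at index 6 -> [-4, 0, 8, 10, 29, 31, 32]


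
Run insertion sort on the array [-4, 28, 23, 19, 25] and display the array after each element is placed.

First element -4 is already 'sorted'
Insert 28: shifted 0 elements -> [-4, 28, 23, 19, 25]
Insert 23: shifted 1 elements -> [-4, 23, 28, 19, 25]
Insert 19: shifted 2 elements -> [-4, 19, 23, 28, 25]
Insert 25: shifted 1 elements -> [-4, 19, 23, 25, 28]


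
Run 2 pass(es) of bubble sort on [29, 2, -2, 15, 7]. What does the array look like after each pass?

After pass 1: [2, -2, 15, 7, 29] (4 swaps)
After pass 2: [-2, 2, 7, 15, 29] (2 swaps)
Total swaps: 6


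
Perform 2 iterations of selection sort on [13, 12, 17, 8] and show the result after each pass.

Pass 1: Select minimum 8 at index 3, swap -> [8, 12, 17, 13]
Pass 2: Select minimum 12 at index 1, swap -> [8, 12, 17, 13]


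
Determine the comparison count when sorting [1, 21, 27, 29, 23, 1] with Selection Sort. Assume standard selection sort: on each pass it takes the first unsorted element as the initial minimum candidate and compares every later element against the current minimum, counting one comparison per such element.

Pass 1: scan indices 1..5 for the minimum = 5 comparison(s); min is 1, place at index 0 -> [1, 21, 27, 29, 23, 1]
Pass 2: scan indices 2..5 for the minimum = 4 comparison(s); min is 1, place at index 1 -> [1, 1, 27, 29, 23, 21]
Pass 3: scan indices 3..5 for the minimum = 3 comparison(s); min is 21, place at index 2 -> [1, 1, 21, 29, 23, 27]
Pass 4: scan indices 4..5 for the minimum = 2 comparison(s); min is 23, place at index 3 -> [1, 1, 21, 23, 29, 27]
Pass 5: scan indices 5..5 for the minimum = 1 comparison(s); min is 27, place at index 4 -> [1, 1, 21, 23, 27, 29]
Selection sort always scans the whole unsorted suffix, so the count is (n-1) + (n-2) + ... + 1 = n(n-1)/2 = 6*5/2 = 15 regardless of the input order.
Total comparisons: 5 + 4 + 3 + 2 + 1 = 15


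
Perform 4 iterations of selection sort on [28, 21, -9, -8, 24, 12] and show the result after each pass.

Pass 1: Select minimum -9 at index 2, swap -> [-9, 21, 28, -8, 24, 12]
Pass 2: Select minimum -8 at index 3, swap -> [-9, -8, 28, 21, 24, 12]
Pass 3: Select minimum 12 at index 5, swap -> [-9, -8, 12, 21, 24, 28]
Pass 4: Select minimum 21 at index 3, swap -> [-9, -8, 12, 21, 24, 28]


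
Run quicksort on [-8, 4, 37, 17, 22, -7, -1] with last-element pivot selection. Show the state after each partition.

Partition 1: pivot=-1 at index 2 -> [-8, -7, -1, 17, 22, 4, 37]
Partition 2: pivot=-7 at index 1 -> [-8, -7, -1, 17, 22, 4, 37]
Partition 3: pivot=37 at index 6 -> [-8, -7, -1, 17, 22, 4, 37]
Partition 4: pivot=4 at index 3 -> [-8, -7, -1, 4, 22, 17, 37]
Partition 5: pivot=17 at index 4 -> [-8, -7, -1, 4, 17, 22, 37]


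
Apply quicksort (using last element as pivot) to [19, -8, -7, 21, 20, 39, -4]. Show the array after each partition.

Partition 1: pivot=-4 at index 2 -> [-8, -7, -4, 21, 20, 39, 19]
Partition 2: pivot=-7 at index 1 -> [-8, -7, -4, 21, 20, 39, 19]
Partition 3: pivot=19 at index 3 -> [-8, -7, -4, 19, 20, 39, 21]
Partition 4: pivot=21 at index 5 -> [-8, -7, -4, 19, 20, 21, 39]


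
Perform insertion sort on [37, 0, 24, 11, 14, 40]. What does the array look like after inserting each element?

First element 37 is already 'sorted'
Insert 0: shifted 1 elements -> [0, 37, 24, 11, 14, 40]
Insert 24: shifted 1 elements -> [0, 24, 37, 11, 14, 40]
Insert 11: shifted 2 elements -> [0, 11, 24, 37, 14, 40]
Insert 14: shifted 2 elements -> [0, 11, 14, 24, 37, 40]
Insert 40: shifted 0 elements -> [0, 11, 14, 24, 37, 40]


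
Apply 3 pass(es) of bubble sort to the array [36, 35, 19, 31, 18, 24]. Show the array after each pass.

After pass 1: [35, 19, 31, 18, 24, 36] (5 swaps)
After pass 2: [19, 31, 18, 24, 35, 36] (4 swaps)
After pass 3: [19, 18, 24, 31, 35, 36] (2 swaps)
Total swaps: 11


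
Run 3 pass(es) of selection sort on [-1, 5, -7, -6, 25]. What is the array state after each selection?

Pass 1: Select minimum -7 at index 2, swap -> [-7, 5, -1, -6, 25]
Pass 2: Select minimum -6 at index 3, swap -> [-7, -6, -1, 5, 25]
Pass 3: Select minimum -1 at index 2, swap -> [-7, -6, -1, 5, 25]


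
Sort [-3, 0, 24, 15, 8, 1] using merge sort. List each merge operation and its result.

Divide and conquer:
  Merge [0] + [24] -> [0, 24]
  Merge [-3] + [0, 24] -> [-3, 0, 24]
  Merge [8] + [1] -> [1, 8]
  Merge [15] + [1, 8] -> [1, 8, 15]
  Merge [-3, 0, 24] + [1, 8, 15] -> [-3, 0, 1, 8, 15, 24]


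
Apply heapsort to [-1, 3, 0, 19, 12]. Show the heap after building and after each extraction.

Build heap: [19, 12, 0, 3, -1]
Extract 19: [12, 3, 0, -1, 19]
Extract 12: [3, -1, 0, 12, 19]
Extract 3: [0, -1, 3, 12, 19]
Extract 0: [-1, 0, 3, 12, 19]


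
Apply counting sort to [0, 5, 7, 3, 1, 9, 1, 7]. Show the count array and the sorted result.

Count array: [1, 2, 0, 1, 0, 1, 0, 2, 0, 1]
(count[i] = number of elements equal to i)
Cumulative count: [1, 3, 3, 4, 4, 5, 5, 7, 7, 8]
Sorted: [0, 1, 1, 3, 5, 7, 7, 9]


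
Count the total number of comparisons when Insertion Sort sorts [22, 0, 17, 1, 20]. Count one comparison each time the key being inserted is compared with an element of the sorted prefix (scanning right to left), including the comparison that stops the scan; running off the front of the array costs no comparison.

Insert 0: 22 > 0 (shift), reached front = 1 comparison(s) -> [0, 22, 17, 1, 20]
Insert 17: 22 > 17 (shift), 0 <= 17 (stop) = 2 comparison(s) -> [0, 17, 22, 1, 20]
Insert 1: 22 > 1 (shift), 17 > 1 (shift), 0 <= 1 (stop) = 3 comparison(s) -> [0, 1, 17, 22, 20]
Insert 20: 22 > 20 (shift), 17 <= 20 (stop) = 2 comparison(s) -> [0, 1, 17, 20, 22]
Total comparisons: 1 + 2 + 3 + 2 = 8


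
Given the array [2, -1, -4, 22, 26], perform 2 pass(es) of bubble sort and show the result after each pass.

After pass 1: [-1, -4, 2, 22, 26] (2 swaps)
After pass 2: [-4, -1, 2, 22, 26] (1 swaps)
Total swaps: 3


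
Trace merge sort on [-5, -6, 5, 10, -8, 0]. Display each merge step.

Divide and conquer:
  Merge [-6] + [5] -> [-6, 5]
  Merge [-5] + [-6, 5] -> [-6, -5, 5]
  Merge [-8] + [0] -> [-8, 0]
  Merge [10] + [-8, 0] -> [-8, 0, 10]
  Merge [-6, -5, 5] + [-8, 0, 10] -> [-8, -6, -5, 0, 5, 10]


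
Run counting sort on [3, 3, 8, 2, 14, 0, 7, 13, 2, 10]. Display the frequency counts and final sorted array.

Count array: [1, 0, 2, 2, 0, 0, 0, 1, 1, 0, 1, 0, 0, 1, 1]
(count[i] = number of elements equal to i)
Cumulative count: [1, 1, 3, 5, 5, 5, 5, 6, 7, 7, 8, 8, 8, 9, 10]
Sorted: [0, 2, 2, 3, 3, 7, 8, 10, 13, 14]


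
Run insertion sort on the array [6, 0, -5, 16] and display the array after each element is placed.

First element 6 is already 'sorted'
Insert 0: shifted 1 elements -> [0, 6, -5, 16]
Insert -5: shifted 2 elements -> [-5, 0, 6, 16]
Insert 16: shifted 0 elements -> [-5, 0, 6, 16]


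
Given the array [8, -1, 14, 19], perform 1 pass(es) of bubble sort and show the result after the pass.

After pass 1: [-1, 8, 14, 19] (1 swaps)
Total swaps: 1


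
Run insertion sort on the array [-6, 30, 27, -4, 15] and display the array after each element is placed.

First element -6 is already 'sorted'
Insert 30: shifted 0 elements -> [-6, 30, 27, -4, 15]
Insert 27: shifted 1 elements -> [-6, 27, 30, -4, 15]
Insert -4: shifted 2 elements -> [-6, -4, 27, 30, 15]
Insert 15: shifted 2 elements -> [-6, -4, 15, 27, 30]


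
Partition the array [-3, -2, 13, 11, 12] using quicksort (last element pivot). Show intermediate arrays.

Partition 1: pivot=12 at index 3 -> [-3, -2, 11, 12, 13]
Partition 2: pivot=11 at index 2 -> [-3, -2, 11, 12, 13]
Partition 3: pivot=-2 at index 1 -> [-3, -2, 11, 12, 13]


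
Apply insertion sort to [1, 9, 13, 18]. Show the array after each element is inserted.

First element 1 is already 'sorted'
Insert 9: shifted 0 elements -> [1, 9, 13, 18]
Insert 13: shifted 0 elements -> [1, 9, 13, 18]
Insert 18: shifted 0 elements -> [1, 9, 13, 18]


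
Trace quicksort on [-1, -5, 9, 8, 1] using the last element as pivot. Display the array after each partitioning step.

Partition 1: pivot=1 at index 2 -> [-1, -5, 1, 8, 9]
Partition 2: pivot=-5 at index 0 -> [-5, -1, 1, 8, 9]
Partition 3: pivot=9 at index 4 -> [-5, -1, 1, 8, 9]


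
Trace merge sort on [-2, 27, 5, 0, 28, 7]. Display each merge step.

Divide and conquer:
  Merge [27] + [5] -> [5, 27]
  Merge [-2] + [5, 27] -> [-2, 5, 27]
  Merge [28] + [7] -> [7, 28]
  Merge [0] + [7, 28] -> [0, 7, 28]
  Merge [-2, 5, 27] + [0, 7, 28] -> [-2, 0, 5, 7, 27, 28]


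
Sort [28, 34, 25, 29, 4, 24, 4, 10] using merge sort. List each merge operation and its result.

Divide and conquer:
  Merge [28] + [34] -> [28, 34]
  Merge [25] + [29] -> [25, 29]
  Merge [28, 34] + [25, 29] -> [25, 28, 29, 34]
  Merge [4] + [24] -> [4, 24]
  Merge [4] + [10] -> [4, 10]
  Merge [4, 24] + [4, 10] -> [4, 4, 10, 24]
  Merge [25, 28, 29, 34] + [4, 4, 10, 24] -> [4, 4, 10, 24, 25, 28, 29, 34]


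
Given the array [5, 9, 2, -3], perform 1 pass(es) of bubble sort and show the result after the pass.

After pass 1: [5, 2, -3, 9] (2 swaps)
Total swaps: 2


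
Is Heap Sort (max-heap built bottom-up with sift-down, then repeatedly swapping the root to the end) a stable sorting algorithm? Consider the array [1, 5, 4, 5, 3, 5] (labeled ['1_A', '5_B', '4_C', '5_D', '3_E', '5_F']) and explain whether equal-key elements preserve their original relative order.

Trace Heap Sort on the labeled array (the key is the number; the letter only tracks identity):
  Build max-heap: [5_B, 5_D, 5_F, 1_A, 3_E, 4_C]
  Swap root 5_B to index 5, re-heapify first 5 -> [5_D, 4_C, 5_F, 1_A, 3_E, 5_B]
  Swap root 5_D to index 4, re-heapify first 4 -> [5_F, 4_C, 3_E, 1_A, 5_D, 5_B]
  Swap root 5_F to index 3, re-heapify first 3 -> [4_C, 1_A, 3_E, 5_F, 5_D, 5_B]
  Swap root 4_C to index 2, re-heapify first 2 -> [3_E, 1_A, 4_C, 5_F, 5_D, 5_B]
  Swap root 3_E to index 1, re-heapify first 1 -> [1_A, 3_E, 4_C, 5_F, 5_D, 5_B]
Final order: [1_A, 3_E, 4_C, 5_F, 5_D, 5_B]
Equal keys:
  value 5: originally 5_B, 5_D, 5_F; after sorting 5_F, 5_D, 5_B -> order changed
Equal keys were reordered, so Heap Sort is not stable: heap construction and root-to-end swaps move elements without regard to the original order of equal keys. (One such input is enough; an unstable sort may happen to preserve order on other inputs, but it gives no guarantee.)
Answer: Not stable


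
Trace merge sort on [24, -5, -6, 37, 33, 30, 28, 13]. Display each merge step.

Divide and conquer:
  Merge [24] + [-5] -> [-5, 24]
  Merge [-6] + [37] -> [-6, 37]
  Merge [-5, 24] + [-6, 37] -> [-6, -5, 24, 37]
  Merge [33] + [30] -> [30, 33]
  Merge [28] + [13] -> [13, 28]
  Merge [30, 33] + [13, 28] -> [13, 28, 30, 33]
  Merge [-6, -5, 24, 37] + [13, 28, 30, 33] -> [-6, -5, 13, 24, 28, 30, 33, 37]


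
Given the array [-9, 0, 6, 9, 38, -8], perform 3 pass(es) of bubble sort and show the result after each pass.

After pass 1: [-9, 0, 6, 9, -8, 38] (1 swaps)
After pass 2: [-9, 0, 6, -8, 9, 38] (1 swaps)
After pass 3: [-9, 0, -8, 6, 9, 38] (1 swaps)
Total swaps: 3


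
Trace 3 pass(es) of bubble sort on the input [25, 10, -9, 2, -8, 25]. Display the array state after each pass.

After pass 1: [10, -9, 2, -8, 25, 25] (4 swaps)
After pass 2: [-9, 2, -8, 10, 25, 25] (3 swaps)
After pass 3: [-9, -8, 2, 10, 25, 25] (1 swaps)
Total swaps: 8


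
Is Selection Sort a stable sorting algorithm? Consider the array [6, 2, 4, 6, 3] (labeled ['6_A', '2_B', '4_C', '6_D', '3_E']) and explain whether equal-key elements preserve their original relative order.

Trace Selection Sort on the labeled array (the key is the number; the letter only tracks identity):
  Pass 1: minimum of unsorted part is 2_B at index 1; swap it with 6_A at index 0 -> [2_B, 6_A, 4_C, 6_D, 3_E]
  Pass 2: minimum of unsorted part is 3_E at index 4; swap it with 6_A at index 1 -> [2_B, 3_E, 4_C, 6_D, 6_A]
  Pass 3: minimum 4_C is already at index 2; no swap -> [2_B, 3_E, 4_C, 6_D, 6_A]
  Pass 4: minimum 6_D is already at index 3; no swap -> [2_B, 3_E, 4_C, 6_D, 6_A]
Final order: [2_B, 3_E, 4_C, 6_D, 6_A]
Equal keys:
  value 6: originally 6_A, 6_D; after sorting 6_D, 6_A -> order changed
Equal keys were reordered, so Selection Sort is not stable: the long-range swap that moves the minimum into place can carry an element past an equal key. (One such input is enough; an unstable sort may happen to preserve order on other inputs, but it gives no guarantee.)
Answer: Not stable


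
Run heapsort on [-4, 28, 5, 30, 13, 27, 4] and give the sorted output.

Build heap: [30, 28, 27, -4, 13, 5, 4]
Extract 30: [28, 13, 27, -4, 4, 5, 30]
Extract 28: [27, 13, 5, -4, 4, 28, 30]
Extract 27: [13, 4, 5, -4, 27, 28, 30]
Extract 13: [5, 4, -4, 13, 27, 28, 30]
Extract 5: [4, -4, 5, 13, 27, 28, 30]
Extract 4: [-4, 4, 5, 13, 27, 28, 30]


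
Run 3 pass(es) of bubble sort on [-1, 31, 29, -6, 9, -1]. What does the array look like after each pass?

After pass 1: [-1, 29, -6, 9, -1, 31] (4 swaps)
After pass 2: [-1, -6, 9, -1, 29, 31] (3 swaps)
After pass 3: [-6, -1, -1, 9, 29, 31] (2 swaps)
Total swaps: 9


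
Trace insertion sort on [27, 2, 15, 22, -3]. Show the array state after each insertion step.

First element 27 is already 'sorted'
Insert 2: shifted 1 elements -> [2, 27, 15, 22, -3]
Insert 15: shifted 1 elements -> [2, 15, 27, 22, -3]
Insert 22: shifted 1 elements -> [2, 15, 22, 27, -3]
Insert -3: shifted 4 elements -> [-3, 2, 15, 22, 27]


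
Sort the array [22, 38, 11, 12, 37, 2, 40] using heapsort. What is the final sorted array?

Build heap: [40, 38, 22, 12, 37, 2, 11]
Extract 40: [38, 37, 22, 12, 11, 2, 40]
Extract 38: [37, 12, 22, 2, 11, 38, 40]
Extract 37: [22, 12, 11, 2, 37, 38, 40]
Extract 22: [12, 2, 11, 22, 37, 38, 40]
Extract 12: [11, 2, 12, 22, 37, 38, 40]
Extract 11: [2, 11, 12, 22, 37, 38, 40]


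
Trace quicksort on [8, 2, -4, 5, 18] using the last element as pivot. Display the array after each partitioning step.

Partition 1: pivot=18 at index 4 -> [8, 2, -4, 5, 18]
Partition 2: pivot=5 at index 2 -> [2, -4, 5, 8, 18]
Partition 3: pivot=-4 at index 0 -> [-4, 2, 5, 8, 18]


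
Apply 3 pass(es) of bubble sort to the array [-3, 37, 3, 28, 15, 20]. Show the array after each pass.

After pass 1: [-3, 3, 28, 15, 20, 37] (4 swaps)
After pass 2: [-3, 3, 15, 20, 28, 37] (2 swaps)
After pass 3: [-3, 3, 15, 20, 28, 37] (0 swaps)
Total swaps: 6


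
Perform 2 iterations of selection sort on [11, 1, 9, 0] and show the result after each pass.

Pass 1: Select minimum 0 at index 3, swap -> [0, 1, 9, 11]
Pass 2: Select minimum 1 at index 1, swap -> [0, 1, 9, 11]


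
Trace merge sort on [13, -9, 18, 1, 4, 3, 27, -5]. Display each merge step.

Divide and conquer:
  Merge [13] + [-9] -> [-9, 13]
  Merge [18] + [1] -> [1, 18]
  Merge [-9, 13] + [1, 18] -> [-9, 1, 13, 18]
  Merge [4] + [3] -> [3, 4]
  Merge [27] + [-5] -> [-5, 27]
  Merge [3, 4] + [-5, 27] -> [-5, 3, 4, 27]
  Merge [-9, 1, 13, 18] + [-5, 3, 4, 27] -> [-9, -5, 1, 3, 4, 13, 18, 27]


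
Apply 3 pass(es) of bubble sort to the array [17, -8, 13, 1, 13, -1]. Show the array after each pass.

After pass 1: [-8, 13, 1, 13, -1, 17] (5 swaps)
After pass 2: [-8, 1, 13, -1, 13, 17] (2 swaps)
After pass 3: [-8, 1, -1, 13, 13, 17] (1 swaps)
Total swaps: 8


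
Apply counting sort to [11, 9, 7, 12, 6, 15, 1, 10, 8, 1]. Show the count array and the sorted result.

Count array: [0, 2, 0, 0, 0, 0, 1, 1, 1, 1, 1, 1, 1, 0, 0, 1]
(count[i] = number of elements equal to i)
Cumulative count: [0, 2, 2, 2, 2, 2, 3, 4, 5, 6, 7, 8, 9, 9, 9, 10]
Sorted: [1, 1, 6, 7, 8, 9, 10, 11, 12, 15]


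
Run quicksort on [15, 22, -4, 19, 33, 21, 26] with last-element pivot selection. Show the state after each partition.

Partition 1: pivot=26 at index 5 -> [15, 22, -4, 19, 21, 26, 33]
Partition 2: pivot=21 at index 3 -> [15, -4, 19, 21, 22, 26, 33]
Partition 3: pivot=19 at index 2 -> [15, -4, 19, 21, 22, 26, 33]
Partition 4: pivot=-4 at index 0 -> [-4, 15, 19, 21, 22, 26, 33]


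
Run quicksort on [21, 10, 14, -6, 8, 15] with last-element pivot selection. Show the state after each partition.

Partition 1: pivot=15 at index 4 -> [10, 14, -6, 8, 15, 21]
Partition 2: pivot=8 at index 1 -> [-6, 8, 10, 14, 15, 21]
Partition 3: pivot=14 at index 3 -> [-6, 8, 10, 14, 15, 21]


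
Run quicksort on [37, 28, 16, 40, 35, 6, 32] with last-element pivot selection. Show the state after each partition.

Partition 1: pivot=32 at index 3 -> [28, 16, 6, 32, 35, 37, 40]
Partition 2: pivot=6 at index 0 -> [6, 16, 28, 32, 35, 37, 40]
Partition 3: pivot=28 at index 2 -> [6, 16, 28, 32, 35, 37, 40]
Partition 4: pivot=40 at index 6 -> [6, 16, 28, 32, 35, 37, 40]
Partition 5: pivot=37 at index 5 -> [6, 16, 28, 32, 35, 37, 40]


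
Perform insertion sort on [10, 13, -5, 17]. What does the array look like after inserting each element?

First element 10 is already 'sorted'
Insert 13: shifted 0 elements -> [10, 13, -5, 17]
Insert -5: shifted 2 elements -> [-5, 10, 13, 17]
Insert 17: shifted 0 elements -> [-5, 10, 13, 17]


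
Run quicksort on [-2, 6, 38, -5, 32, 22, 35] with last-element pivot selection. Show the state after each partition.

Partition 1: pivot=35 at index 5 -> [-2, 6, -5, 32, 22, 35, 38]
Partition 2: pivot=22 at index 3 -> [-2, 6, -5, 22, 32, 35, 38]
Partition 3: pivot=-5 at index 0 -> [-5, 6, -2, 22, 32, 35, 38]
Partition 4: pivot=-2 at index 1 -> [-5, -2, 6, 22, 32, 35, 38]


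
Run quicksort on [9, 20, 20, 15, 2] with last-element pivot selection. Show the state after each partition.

Partition 1: pivot=2 at index 0 -> [2, 20, 20, 15, 9]
Partition 2: pivot=9 at index 1 -> [2, 9, 20, 15, 20]
Partition 3: pivot=20 at index 4 -> [2, 9, 20, 15, 20]
Partition 4: pivot=15 at index 2 -> [2, 9, 15, 20, 20]


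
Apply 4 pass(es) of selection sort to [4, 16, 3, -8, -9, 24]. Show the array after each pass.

Pass 1: Select minimum -9 at index 4, swap -> [-9, 16, 3, -8, 4, 24]
Pass 2: Select minimum -8 at index 3, swap -> [-9, -8, 3, 16, 4, 24]
Pass 3: Select minimum 3 at index 2, swap -> [-9, -8, 3, 16, 4, 24]
Pass 4: Select minimum 4 at index 4, swap -> [-9, -8, 3, 4, 16, 24]


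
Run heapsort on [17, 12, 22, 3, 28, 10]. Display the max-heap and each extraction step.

Build heap: [28, 17, 22, 3, 12, 10]
Extract 28: [22, 17, 10, 3, 12, 28]
Extract 22: [17, 12, 10, 3, 22, 28]
Extract 17: [12, 3, 10, 17, 22, 28]
Extract 12: [10, 3, 12, 17, 22, 28]
Extract 10: [3, 10, 12, 17, 22, 28]


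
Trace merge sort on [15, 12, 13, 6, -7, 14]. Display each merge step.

Divide and conquer:
  Merge [12] + [13] -> [12, 13]
  Merge [15] + [12, 13] -> [12, 13, 15]
  Merge [-7] + [14] -> [-7, 14]
  Merge [6] + [-7, 14] -> [-7, 6, 14]
  Merge [12, 13, 15] + [-7, 6, 14] -> [-7, 6, 12, 13, 14, 15]


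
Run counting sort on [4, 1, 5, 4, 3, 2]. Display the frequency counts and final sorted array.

Count array: [0, 1, 1, 1, 2, 1]
(count[i] = number of elements equal to i)
Cumulative count: [0, 1, 2, 3, 5, 6]
Sorted: [1, 2, 3, 4, 4, 5]


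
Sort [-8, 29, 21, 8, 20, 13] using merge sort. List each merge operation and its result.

Divide and conquer:
  Merge [29] + [21] -> [21, 29]
  Merge [-8] + [21, 29] -> [-8, 21, 29]
  Merge [20] + [13] -> [13, 20]
  Merge [8] + [13, 20] -> [8, 13, 20]
  Merge [-8, 21, 29] + [8, 13, 20] -> [-8, 8, 13, 20, 21, 29]


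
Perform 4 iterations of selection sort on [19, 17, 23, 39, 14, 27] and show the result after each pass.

Pass 1: Select minimum 14 at index 4, swap -> [14, 17, 23, 39, 19, 27]
Pass 2: Select minimum 17 at index 1, swap -> [14, 17, 23, 39, 19, 27]
Pass 3: Select minimum 19 at index 4, swap -> [14, 17, 19, 39, 23, 27]
Pass 4: Select minimum 23 at index 4, swap -> [14, 17, 19, 23, 39, 27]


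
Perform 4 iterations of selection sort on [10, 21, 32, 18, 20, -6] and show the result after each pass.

Pass 1: Select minimum -6 at index 5, swap -> [-6, 21, 32, 18, 20, 10]
Pass 2: Select minimum 10 at index 5, swap -> [-6, 10, 32, 18, 20, 21]
Pass 3: Select minimum 18 at index 3, swap -> [-6, 10, 18, 32, 20, 21]
Pass 4: Select minimum 20 at index 4, swap -> [-6, 10, 18, 20, 32, 21]


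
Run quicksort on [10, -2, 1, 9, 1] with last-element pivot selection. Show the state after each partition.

Partition 1: pivot=1 at index 2 -> [-2, 1, 1, 9, 10]
Partition 2: pivot=1 at index 1 -> [-2, 1, 1, 9, 10]
Partition 3: pivot=10 at index 4 -> [-2, 1, 1, 9, 10]


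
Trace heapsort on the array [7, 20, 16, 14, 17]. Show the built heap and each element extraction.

Build heap: [20, 17, 16, 14, 7]
Extract 20: [17, 14, 16, 7, 20]
Extract 17: [16, 14, 7, 17, 20]
Extract 16: [14, 7, 16, 17, 20]
Extract 14: [7, 14, 16, 17, 20]


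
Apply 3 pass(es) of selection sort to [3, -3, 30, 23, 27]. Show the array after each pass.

Pass 1: Select minimum -3 at index 1, swap -> [-3, 3, 30, 23, 27]
Pass 2: Select minimum 3 at index 1, swap -> [-3, 3, 30, 23, 27]
Pass 3: Select minimum 23 at index 3, swap -> [-3, 3, 23, 30, 27]


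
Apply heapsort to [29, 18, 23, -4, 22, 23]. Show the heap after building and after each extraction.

Build heap: [29, 22, 23, -4, 18, 23]
Extract 29: [23, 22, 23, -4, 18, 29]
Extract 23: [23, 22, 18, -4, 23, 29]
Extract 23: [22, -4, 18, 23, 23, 29]
Extract 22: [18, -4, 22, 23, 23, 29]
Extract 18: [-4, 18, 22, 23, 23, 29]


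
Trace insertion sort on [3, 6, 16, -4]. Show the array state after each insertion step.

First element 3 is already 'sorted'
Insert 6: shifted 0 elements -> [3, 6, 16, -4]
Insert 16: shifted 0 elements -> [3, 6, 16, -4]
Insert -4: shifted 3 elements -> [-4, 3, 6, 16]


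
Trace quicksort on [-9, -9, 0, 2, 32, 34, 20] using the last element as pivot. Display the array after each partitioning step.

Partition 1: pivot=20 at index 4 -> [-9, -9, 0, 2, 20, 34, 32]
Partition 2: pivot=2 at index 3 -> [-9, -9, 0, 2, 20, 34, 32]
Partition 3: pivot=0 at index 2 -> [-9, -9, 0, 2, 20, 34, 32]
Partition 4: pivot=-9 at index 1 -> [-9, -9, 0, 2, 20, 34, 32]
Partition 5: pivot=32 at index 5 -> [-9, -9, 0, 2, 20, 32, 34]


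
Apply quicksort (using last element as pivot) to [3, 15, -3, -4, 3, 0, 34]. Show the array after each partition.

Partition 1: pivot=34 at index 6 -> [3, 15, -3, -4, 3, 0, 34]
Partition 2: pivot=0 at index 2 -> [-3, -4, 0, 15, 3, 3, 34]
Partition 3: pivot=-4 at index 0 -> [-4, -3, 0, 15, 3, 3, 34]
Partition 4: pivot=3 at index 4 -> [-4, -3, 0, 3, 3, 15, 34]


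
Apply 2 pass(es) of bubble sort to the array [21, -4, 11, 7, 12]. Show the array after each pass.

After pass 1: [-4, 11, 7, 12, 21] (4 swaps)
After pass 2: [-4, 7, 11, 12, 21] (1 swaps)
Total swaps: 5


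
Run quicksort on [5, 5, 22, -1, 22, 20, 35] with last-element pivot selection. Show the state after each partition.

Partition 1: pivot=35 at index 6 -> [5, 5, 22, -1, 22, 20, 35]
Partition 2: pivot=20 at index 3 -> [5, 5, -1, 20, 22, 22, 35]
Partition 3: pivot=-1 at index 0 -> [-1, 5, 5, 20, 22, 22, 35]
Partition 4: pivot=5 at index 2 -> [-1, 5, 5, 20, 22, 22, 35]
Partition 5: pivot=22 at index 5 -> [-1, 5, 5, 20, 22, 22, 35]


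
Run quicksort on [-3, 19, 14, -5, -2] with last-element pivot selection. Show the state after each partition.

Partition 1: pivot=-2 at index 2 -> [-3, -5, -2, 19, 14]
Partition 2: pivot=-5 at index 0 -> [-5, -3, -2, 19, 14]
Partition 3: pivot=14 at index 3 -> [-5, -3, -2, 14, 19]


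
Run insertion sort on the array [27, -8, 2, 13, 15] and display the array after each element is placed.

First element 27 is already 'sorted'
Insert -8: shifted 1 elements -> [-8, 27, 2, 13, 15]
Insert 2: shifted 1 elements -> [-8, 2, 27, 13, 15]
Insert 13: shifted 1 elements -> [-8, 2, 13, 27, 15]
Insert 15: shifted 1 elements -> [-8, 2, 13, 15, 27]


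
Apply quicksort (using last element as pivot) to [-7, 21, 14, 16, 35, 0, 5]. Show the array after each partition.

Partition 1: pivot=5 at index 2 -> [-7, 0, 5, 16, 35, 21, 14]
Partition 2: pivot=0 at index 1 -> [-7, 0, 5, 16, 35, 21, 14]
Partition 3: pivot=14 at index 3 -> [-7, 0, 5, 14, 35, 21, 16]
Partition 4: pivot=16 at index 4 -> [-7, 0, 5, 14, 16, 21, 35]
Partition 5: pivot=35 at index 6 -> [-7, 0, 5, 14, 16, 21, 35]


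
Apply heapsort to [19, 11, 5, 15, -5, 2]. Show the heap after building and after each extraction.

Build heap: [19, 15, 5, 11, -5, 2]
Extract 19: [15, 11, 5, 2, -5, 19]
Extract 15: [11, 2, 5, -5, 15, 19]
Extract 11: [5, 2, -5, 11, 15, 19]
Extract 5: [2, -5, 5, 11, 15, 19]
Extract 2: [-5, 2, 5, 11, 15, 19]


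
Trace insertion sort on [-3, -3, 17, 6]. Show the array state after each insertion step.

First element -3 is already 'sorted'
Insert -3: shifted 0 elements -> [-3, -3, 17, 6]
Insert 17: shifted 0 elements -> [-3, -3, 17, 6]
Insert 6: shifted 1 elements -> [-3, -3, 6, 17]


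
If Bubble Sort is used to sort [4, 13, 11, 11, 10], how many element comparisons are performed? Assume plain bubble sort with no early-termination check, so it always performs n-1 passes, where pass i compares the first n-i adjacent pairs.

Pass 1: compare adjacent pairs (0,1)..(3,4) = 4 comparison(s), 3 swap(s) -> [4, 11, 11, 10, 13]
Pass 2: compare adjacent pairs (0,1)..(2,3) = 3 comparison(s), 1 swap(s) -> [4, 11, 10, 11, 13]
Pass 3: compare adjacent pairs (0,1)..(1,2) = 2 comparison(s), 1 swap(s) -> [4, 10, 11, 11, 13]
Pass 4: compare adjacent pairs (0,1)..(0,1) = 1 comparison(s), 0 swap(s) -> [4, 10, 11, 11, 13]
Total comparisons: 4 + 3 + 2 + 1 = 10


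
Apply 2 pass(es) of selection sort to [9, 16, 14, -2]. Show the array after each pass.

Pass 1: Select minimum -2 at index 3, swap -> [-2, 16, 14, 9]
Pass 2: Select minimum 9 at index 3, swap -> [-2, 9, 14, 16]


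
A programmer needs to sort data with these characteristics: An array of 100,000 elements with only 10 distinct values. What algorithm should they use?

Best choice: 3-way quicksort or Counting sort
Reason: 3-way (Dutch national flag) partitioning groups every copy of the pivot together, so with only d=10 distinct keys quicksort finishes in O(n log d) expected time, which is effectively linear; counting sort runs in O(n + k) where k is the size of the key range (not the number of distinct values), so it is linear when the 10 values are integers drawn from a small known range


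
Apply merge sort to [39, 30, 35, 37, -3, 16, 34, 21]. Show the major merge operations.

Divide and conquer:
  Merge [39] + [30] -> [30, 39]
  Merge [35] + [37] -> [35, 37]
  Merge [30, 39] + [35, 37] -> [30, 35, 37, 39]
  Merge [-3] + [16] -> [-3, 16]
  Merge [34] + [21] -> [21, 34]
  Merge [-3, 16] + [21, 34] -> [-3, 16, 21, 34]
  Merge [30, 35, 37, 39] + [-3, 16, 21, 34] -> [-3, 16, 21, 30, 34, 35, 37, 39]


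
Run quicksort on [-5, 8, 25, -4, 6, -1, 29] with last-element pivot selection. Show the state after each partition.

Partition 1: pivot=29 at index 6 -> [-5, 8, 25, -4, 6, -1, 29]
Partition 2: pivot=-1 at index 2 -> [-5, -4, -1, 8, 6, 25, 29]
Partition 3: pivot=-4 at index 1 -> [-5, -4, -1, 8, 6, 25, 29]
Partition 4: pivot=25 at index 5 -> [-5, -4, -1, 8, 6, 25, 29]
Partition 5: pivot=6 at index 3 -> [-5, -4, -1, 6, 8, 25, 29]


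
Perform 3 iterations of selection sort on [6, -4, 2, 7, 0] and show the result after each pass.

Pass 1: Select minimum -4 at index 1, swap -> [-4, 6, 2, 7, 0]
Pass 2: Select minimum 0 at index 4, swap -> [-4, 0, 2, 7, 6]
Pass 3: Select minimum 2 at index 2, swap -> [-4, 0, 2, 7, 6]


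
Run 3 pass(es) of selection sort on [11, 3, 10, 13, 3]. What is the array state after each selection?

Pass 1: Select minimum 3 at index 1, swap -> [3, 11, 10, 13, 3]
Pass 2: Select minimum 3 at index 4, swap -> [3, 3, 10, 13, 11]
Pass 3: Select minimum 10 at index 2, swap -> [3, 3, 10, 13, 11]


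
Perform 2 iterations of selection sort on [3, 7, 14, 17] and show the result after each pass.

Pass 1: Select minimum 3 at index 0, swap -> [3, 7, 14, 17]
Pass 2: Select minimum 7 at index 1, swap -> [3, 7, 14, 17]


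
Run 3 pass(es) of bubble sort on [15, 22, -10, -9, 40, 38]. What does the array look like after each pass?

After pass 1: [15, -10, -9, 22, 38, 40] (3 swaps)
After pass 2: [-10, -9, 15, 22, 38, 40] (2 swaps)
After pass 3: [-10, -9, 15, 22, 38, 40] (0 swaps)
Total swaps: 5


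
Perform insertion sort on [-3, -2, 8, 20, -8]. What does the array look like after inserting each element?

First element -3 is already 'sorted'
Insert -2: shifted 0 elements -> [-3, -2, 8, 20, -8]
Insert 8: shifted 0 elements -> [-3, -2, 8, 20, -8]
Insert 20: shifted 0 elements -> [-3, -2, 8, 20, -8]
Insert -8: shifted 4 elements -> [-8, -3, -2, 8, 20]


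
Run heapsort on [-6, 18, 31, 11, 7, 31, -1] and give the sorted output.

Build heap: [31, 18, 31, 11, 7, -6, -1]
Extract 31: [31, 18, -1, 11, 7, -6, 31]
Extract 31: [18, 11, -1, -6, 7, 31, 31]
Extract 18: [11, 7, -1, -6, 18, 31, 31]
Extract 11: [7, -6, -1, 11, 18, 31, 31]
Extract 7: [-1, -6, 7, 11, 18, 31, 31]
Extract -1: [-6, -1, 7, 11, 18, 31, 31]


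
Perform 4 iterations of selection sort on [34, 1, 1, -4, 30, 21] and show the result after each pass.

Pass 1: Select minimum -4 at index 3, swap -> [-4, 1, 1, 34, 30, 21]
Pass 2: Select minimum 1 at index 1, swap -> [-4, 1, 1, 34, 30, 21]
Pass 3: Select minimum 1 at index 2, swap -> [-4, 1, 1, 34, 30, 21]
Pass 4: Select minimum 21 at index 5, swap -> [-4, 1, 1, 21, 30, 34]


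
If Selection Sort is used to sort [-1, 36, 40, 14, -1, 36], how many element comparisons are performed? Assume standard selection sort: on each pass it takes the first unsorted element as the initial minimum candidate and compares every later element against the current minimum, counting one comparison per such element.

Pass 1: scan indices 1..5 for the minimum = 5 comparison(s); min is -1, place at index 0 -> [-1, 36, 40, 14, -1, 36]
Pass 2: scan indices 2..5 for the minimum = 4 comparison(s); min is -1, place at index 1 -> [-1, -1, 40, 14, 36, 36]
Pass 3: scan indices 3..5 for the minimum = 3 comparison(s); min is 14, place at index 2 -> [-1, -1, 14, 40, 36, 36]
Pass 4: scan indices 4..5 for the minimum = 2 comparison(s); min is 36, place at index 3 -> [-1, -1, 14, 36, 40, 36]
Pass 5: scan indices 5..5 for the minimum = 1 comparison(s); min is 36, place at index 4 -> [-1, -1, 14, 36, 36, 40]
Selection sort always scans the whole unsorted suffix, so the count is (n-1) + (n-2) + ... + 1 = n(n-1)/2 = 6*5/2 = 15 regardless of the input order.
Total comparisons: 5 + 4 + 3 + 2 + 1 = 15


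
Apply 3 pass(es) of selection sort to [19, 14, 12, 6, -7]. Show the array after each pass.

Pass 1: Select minimum -7 at index 4, swap -> [-7, 14, 12, 6, 19]
Pass 2: Select minimum 6 at index 3, swap -> [-7, 6, 12, 14, 19]
Pass 3: Select minimum 12 at index 2, swap -> [-7, 6, 12, 14, 19]


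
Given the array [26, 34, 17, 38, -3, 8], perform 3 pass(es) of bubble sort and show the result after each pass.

After pass 1: [26, 17, 34, -3, 8, 38] (3 swaps)
After pass 2: [17, 26, -3, 8, 34, 38] (3 swaps)
After pass 3: [17, -3, 8, 26, 34, 38] (2 swaps)
Total swaps: 8


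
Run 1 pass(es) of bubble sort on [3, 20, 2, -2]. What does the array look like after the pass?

After pass 1: [3, 2, -2, 20] (2 swaps)
Total swaps: 2


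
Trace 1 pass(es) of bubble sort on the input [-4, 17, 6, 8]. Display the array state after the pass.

After pass 1: [-4, 6, 8, 17] (2 swaps)
Total swaps: 2


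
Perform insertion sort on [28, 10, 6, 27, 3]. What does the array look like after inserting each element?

First element 28 is already 'sorted'
Insert 10: shifted 1 elements -> [10, 28, 6, 27, 3]
Insert 6: shifted 2 elements -> [6, 10, 28, 27, 3]
Insert 27: shifted 1 elements -> [6, 10, 27, 28, 3]
Insert 3: shifted 4 elements -> [3, 6, 10, 27, 28]


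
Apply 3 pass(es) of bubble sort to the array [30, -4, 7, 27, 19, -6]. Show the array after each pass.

After pass 1: [-4, 7, 27, 19, -6, 30] (5 swaps)
After pass 2: [-4, 7, 19, -6, 27, 30] (2 swaps)
After pass 3: [-4, 7, -6, 19, 27, 30] (1 swaps)
Total swaps: 8


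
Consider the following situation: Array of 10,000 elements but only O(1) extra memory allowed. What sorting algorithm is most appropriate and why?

Best choice: Heapsort
Reason: Heapsort rearranges the array in place using O(1) auxiliary space and still guarantees O(n log n) time; quicksort partitions in place but needs Theta(log n) stack space for recursion (O(n) in the worst case), and mergesort requires O(n) auxiliary space


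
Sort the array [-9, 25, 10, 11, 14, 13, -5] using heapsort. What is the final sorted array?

Build heap: [25, 14, 13, 11, -9, 10, -5]
Extract 25: [14, 11, 13, -5, -9, 10, 25]
Extract 14: [13, 11, 10, -5, -9, 14, 25]
Extract 13: [11, -5, 10, -9, 13, 14, 25]
Extract 11: [10, -5, -9, 11, 13, 14, 25]
Extract 10: [-5, -9, 10, 11, 13, 14, 25]
Extract -5: [-9, -5, 10, 11, 13, 14, 25]


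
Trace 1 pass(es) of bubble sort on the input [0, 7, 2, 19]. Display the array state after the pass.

After pass 1: [0, 2, 7, 19] (1 swaps)
Total swaps: 1


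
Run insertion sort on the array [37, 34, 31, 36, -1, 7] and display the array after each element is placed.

First element 37 is already 'sorted'
Insert 34: shifted 1 elements -> [34, 37, 31, 36, -1, 7]
Insert 31: shifted 2 elements -> [31, 34, 37, 36, -1, 7]
Insert 36: shifted 1 elements -> [31, 34, 36, 37, -1, 7]
Insert -1: shifted 4 elements -> [-1, 31, 34, 36, 37, 7]
Insert 7: shifted 4 elements -> [-1, 7, 31, 34, 36, 37]


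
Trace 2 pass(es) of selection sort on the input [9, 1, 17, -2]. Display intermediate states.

Pass 1: Select minimum -2 at index 3, swap -> [-2, 1, 17, 9]
Pass 2: Select minimum 1 at index 1, swap -> [-2, 1, 17, 9]


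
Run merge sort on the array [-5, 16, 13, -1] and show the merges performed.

Divide and conquer:
  Merge [-5] + [16] -> [-5, 16]
  Merge [13] + [-1] -> [-1, 13]
  Merge [-5, 16] + [-1, 13] -> [-5, -1, 13, 16]


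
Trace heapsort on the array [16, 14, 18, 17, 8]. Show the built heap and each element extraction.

Build heap: [18, 17, 16, 14, 8]
Extract 18: [17, 14, 16, 8, 18]
Extract 17: [16, 14, 8, 17, 18]
Extract 16: [14, 8, 16, 17, 18]
Extract 14: [8, 14, 16, 17, 18]


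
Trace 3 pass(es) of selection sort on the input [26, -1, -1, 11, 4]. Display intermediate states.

Pass 1: Select minimum -1 at index 1, swap -> [-1, 26, -1, 11, 4]
Pass 2: Select minimum -1 at index 2, swap -> [-1, -1, 26, 11, 4]
Pass 3: Select minimum 4 at index 4, swap -> [-1, -1, 4, 11, 26]


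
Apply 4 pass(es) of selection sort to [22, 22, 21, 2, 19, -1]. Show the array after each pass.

Pass 1: Select minimum -1 at index 5, swap -> [-1, 22, 21, 2, 19, 22]
Pass 2: Select minimum 2 at index 3, swap -> [-1, 2, 21, 22, 19, 22]
Pass 3: Select minimum 19 at index 4, swap -> [-1, 2, 19, 22, 21, 22]
Pass 4: Select minimum 21 at index 4, swap -> [-1, 2, 19, 21, 22, 22]


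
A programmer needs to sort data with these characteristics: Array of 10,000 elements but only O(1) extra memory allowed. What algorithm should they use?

Best choice: Heapsort
Reason: Heapsort rearranges the array in place using O(1) auxiliary space and still guarantees O(n log n) time; quicksort partitions in place but needs Theta(log n) stack space for recursion (O(n) in the worst case), and mergesort requires O(n) auxiliary space


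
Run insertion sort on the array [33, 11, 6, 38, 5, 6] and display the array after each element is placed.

First element 33 is already 'sorted'
Insert 11: shifted 1 elements -> [11, 33, 6, 38, 5, 6]
Insert 6: shifted 2 elements -> [6, 11, 33, 38, 5, 6]
Insert 38: shifted 0 elements -> [6, 11, 33, 38, 5, 6]
Insert 5: shifted 4 elements -> [5, 6, 11, 33, 38, 6]
Insert 6: shifted 3 elements -> [5, 6, 6, 11, 33, 38]


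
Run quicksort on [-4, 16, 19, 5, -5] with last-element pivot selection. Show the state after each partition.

Partition 1: pivot=-5 at index 0 -> [-5, 16, 19, 5, -4]
Partition 2: pivot=-4 at index 1 -> [-5, -4, 19, 5, 16]
Partition 3: pivot=16 at index 3 -> [-5, -4, 5, 16, 19]


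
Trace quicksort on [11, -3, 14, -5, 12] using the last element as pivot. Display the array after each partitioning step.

Partition 1: pivot=12 at index 3 -> [11, -3, -5, 12, 14]
Partition 2: pivot=-5 at index 0 -> [-5, -3, 11, 12, 14]
Partition 3: pivot=11 at index 2 -> [-5, -3, 11, 12, 14]
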